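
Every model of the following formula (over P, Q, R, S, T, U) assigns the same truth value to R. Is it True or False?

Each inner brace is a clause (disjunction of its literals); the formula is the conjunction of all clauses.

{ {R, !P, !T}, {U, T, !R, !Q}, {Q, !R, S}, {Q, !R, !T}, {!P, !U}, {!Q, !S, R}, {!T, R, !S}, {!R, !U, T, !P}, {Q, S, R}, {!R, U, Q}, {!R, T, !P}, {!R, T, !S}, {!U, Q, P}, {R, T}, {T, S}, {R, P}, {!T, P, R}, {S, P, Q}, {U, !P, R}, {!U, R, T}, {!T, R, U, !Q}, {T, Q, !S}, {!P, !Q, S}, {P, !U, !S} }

True

Suppose R = false.
The clause (T) is unit, so T = true.
The clause (!P) is unit, so P = false.
Now (P) is unsatisfied and unit — conflict.
So every satisfying assignment has R = True.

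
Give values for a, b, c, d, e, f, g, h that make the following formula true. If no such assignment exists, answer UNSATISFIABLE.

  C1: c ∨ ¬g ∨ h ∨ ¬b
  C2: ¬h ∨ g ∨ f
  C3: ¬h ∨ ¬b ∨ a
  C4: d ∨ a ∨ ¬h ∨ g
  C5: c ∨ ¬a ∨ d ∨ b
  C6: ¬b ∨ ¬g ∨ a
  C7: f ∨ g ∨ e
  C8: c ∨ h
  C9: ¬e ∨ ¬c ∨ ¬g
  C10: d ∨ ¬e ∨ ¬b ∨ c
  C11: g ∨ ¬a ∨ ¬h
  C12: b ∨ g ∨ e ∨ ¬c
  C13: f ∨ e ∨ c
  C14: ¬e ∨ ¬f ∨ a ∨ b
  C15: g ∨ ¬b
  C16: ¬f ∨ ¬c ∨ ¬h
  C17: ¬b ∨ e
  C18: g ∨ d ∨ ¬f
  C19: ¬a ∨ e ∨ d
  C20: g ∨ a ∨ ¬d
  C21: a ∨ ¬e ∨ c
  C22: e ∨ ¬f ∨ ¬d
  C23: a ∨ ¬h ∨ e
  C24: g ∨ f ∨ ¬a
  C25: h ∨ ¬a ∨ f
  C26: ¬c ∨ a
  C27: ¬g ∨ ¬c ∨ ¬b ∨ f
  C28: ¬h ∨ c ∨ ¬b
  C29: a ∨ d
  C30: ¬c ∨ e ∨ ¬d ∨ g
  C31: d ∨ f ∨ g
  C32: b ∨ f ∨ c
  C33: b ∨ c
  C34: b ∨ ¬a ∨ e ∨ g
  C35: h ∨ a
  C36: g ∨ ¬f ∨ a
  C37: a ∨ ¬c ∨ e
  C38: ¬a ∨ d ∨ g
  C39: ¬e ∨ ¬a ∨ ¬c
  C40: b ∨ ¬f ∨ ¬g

Branch on c: set c = True.
The clause (a) is unit, so a = True.
The clause (¬e) is unit, so e = False.
The clause (¬b) is unit, so b = False.
The clause (g) is unit, so g = True.
The clause (d) is unit, so d = True.
The clause (¬f) is unit, so f = False.
The clause (h) is unit, so h = True.
This assignment satisfies each clause.

a ↦ True,  b ↦ False,  c ↦ True,  d ↦ True,  e ↦ False,  f ↦ False,  g ↦ True,  h ↦ True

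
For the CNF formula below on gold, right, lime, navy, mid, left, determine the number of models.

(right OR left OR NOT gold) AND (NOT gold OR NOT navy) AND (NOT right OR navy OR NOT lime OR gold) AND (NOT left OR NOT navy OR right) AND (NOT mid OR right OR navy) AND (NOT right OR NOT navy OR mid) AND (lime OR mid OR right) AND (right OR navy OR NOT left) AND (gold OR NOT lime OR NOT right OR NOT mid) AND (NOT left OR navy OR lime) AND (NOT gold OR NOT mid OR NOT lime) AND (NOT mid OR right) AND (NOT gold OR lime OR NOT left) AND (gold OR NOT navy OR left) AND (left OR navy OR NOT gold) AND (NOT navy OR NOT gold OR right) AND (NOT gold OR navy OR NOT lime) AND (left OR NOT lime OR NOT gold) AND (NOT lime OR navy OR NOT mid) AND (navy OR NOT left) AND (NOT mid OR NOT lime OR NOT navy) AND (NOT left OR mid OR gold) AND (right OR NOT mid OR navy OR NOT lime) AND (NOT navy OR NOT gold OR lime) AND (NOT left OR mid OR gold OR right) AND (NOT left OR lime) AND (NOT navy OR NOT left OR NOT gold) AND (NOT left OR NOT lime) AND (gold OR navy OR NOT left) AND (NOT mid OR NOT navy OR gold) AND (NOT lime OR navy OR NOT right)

There are 2^6 = 64 truth assignments over (gold, right, lime, navy, mid, left).
Split on left. With left = true, the clauses containing left are satisfied and NOT left drops from the rest; 0 of the 2^5 = 32 assignments to the other variables satisfy what remains.
With left = false, by the same count on the reduced clause set, 3 assignments work.
(One model: gold=F, right=F, lime=T, navy=F, mid=F, left=F.)
Total: 0 + 3 = 3.

3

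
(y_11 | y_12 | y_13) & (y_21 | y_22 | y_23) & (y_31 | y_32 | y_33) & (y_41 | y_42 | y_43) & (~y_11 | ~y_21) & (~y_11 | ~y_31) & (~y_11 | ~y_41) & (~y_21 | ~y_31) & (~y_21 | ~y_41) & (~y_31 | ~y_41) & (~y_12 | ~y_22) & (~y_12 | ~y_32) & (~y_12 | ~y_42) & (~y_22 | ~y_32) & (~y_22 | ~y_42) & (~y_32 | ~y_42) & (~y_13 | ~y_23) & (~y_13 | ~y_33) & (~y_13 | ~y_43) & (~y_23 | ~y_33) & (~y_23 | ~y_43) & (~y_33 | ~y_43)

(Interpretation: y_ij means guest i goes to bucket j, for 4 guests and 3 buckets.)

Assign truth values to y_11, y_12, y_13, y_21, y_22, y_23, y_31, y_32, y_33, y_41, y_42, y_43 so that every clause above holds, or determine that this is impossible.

UNSATISFIABLE

Branch on y_11: set y_11 = 0.
Branch on y_12: set y_12 = 1.
Unit clause (~y_22) forces y_22 = 0.
Unit clause (~y_32) forces y_32 = 0.
Unit clause (~y_42) forces y_42 = 0.
Branch on y_21: set y_21 = 1.
Unit clause (~y_31) forces y_31 = 0.
Unit clause (y_33) forces y_33 = 1.
Unit clause (~y_41) forces y_41 = 0.
Unit clause (y_43) forces y_43 = 1.
But (~y_43) is also a unit clause — contradiction.
Backtrack on y_21: now try y_21 = 0.
Unit clause (y_23) forces y_23 = 1.
Unit clause (~y_13) forces y_13 = 0.
Unit clause (~y_33) forces y_33 = 0.
Unit clause (y_31) forces y_31 = 1.
Unit clause (~y_41) forces y_41 = 0.
Unit clause (y_43) forces y_43 = 1.
But (~y_43) is also a unit clause — contradiction.
Either choice for y_21 ends in contradiction.
Backtrack on y_12: now try y_12 = 0.
Unit clause (y_13) forces y_13 = 1.
Unit clause (~y_23) forces y_23 = 0.
Unit clause (~y_33) forces y_33 = 0.
Unit clause (~y_43) forces y_43 = 0.
Branch on y_21: set y_21 = 1.
Unit clause (~y_31) forces y_31 = 0.
Unit clause (y_32) forces y_32 = 1.
Unit clause (~y_41) forces y_41 = 0.
Unit clause (y_42) forces y_42 = 1.
But (~y_42) is also a unit clause — contradiction.
Backtrack on y_21: now try y_21 = 0.
Unit clause (y_22) forces y_22 = 1.
Unit clause (~y_32) forces y_32 = 0.
Unit clause (y_31) forces y_31 = 1.
Unit clause (~y_41) forces y_41 = 0.
Unit clause (y_42) forces y_42 = 1.
But (~y_42) is also a unit clause — contradiction.
Either choice for y_21 ends in contradiction.
Either choice for y_12 ends in contradiction.
Backtrack on y_11: now try y_11 = 1.
Unit clause (~y_21) forces y_21 = 0.
Unit clause (~y_31) forces y_31 = 0.
Unit clause (~y_41) forces y_41 = 0.
Branch on y_22: set y_22 = 1.
Unit clause (~y_12) forces y_12 = 0.
Unit clause (~y_32) forces y_32 = 0.
Unit clause (y_33) forces y_33 = 1.
Unit clause (~y_42) forces y_42 = 0.
Unit clause (y_43) forces y_43 = 1.
But (~y_43) is also a unit clause — contradiction.
Backtrack on y_22: now try y_22 = 0.
Unit clause (y_23) forces y_23 = 1.
Unit clause (~y_13) forces y_13 = 0.
Unit clause (~y_33) forces y_33 = 0.
Unit clause (y_32) forces y_32 = 1.
Unit clause (~y_12) forces y_12 = 0.
Unit clause (~y_42) forces y_42 = 0.
Unit clause (y_43) forces y_43 = 1.
But (~y_43) is also a unit clause — contradiction.
Either choice for y_22 ends in contradiction.
Either choice for y_11 ends in contradiction.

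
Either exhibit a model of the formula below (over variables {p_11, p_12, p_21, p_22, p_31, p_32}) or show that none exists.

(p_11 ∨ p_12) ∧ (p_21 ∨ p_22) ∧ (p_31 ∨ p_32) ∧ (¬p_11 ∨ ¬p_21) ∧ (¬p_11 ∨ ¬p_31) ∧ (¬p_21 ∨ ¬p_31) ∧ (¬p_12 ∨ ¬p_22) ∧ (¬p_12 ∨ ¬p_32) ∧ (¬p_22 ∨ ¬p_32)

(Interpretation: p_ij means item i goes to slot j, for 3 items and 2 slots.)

Case p_11 = True:
From the singleton clause (¬p_21), p_21 = False.
From the singleton clause (p_22), p_22 = True.
From the singleton clause (¬p_31), p_31 = False.
From the singleton clause (p_32), p_32 = True.
That conflicts with the unit clause (¬p_32).
So p_11 must be the other value — set p_11 = False.
From the singleton clause (p_12), p_12 = True.
From the singleton clause (¬p_22), p_22 = False.
From the singleton clause (p_21), p_21 = True.
From the singleton clause (¬p_31), p_31 = False.
From the singleton clause (p_32), p_32 = True.
That conflicts with the unit clause (¬p_32).
Either choice for p_11 ends in contradiction.

UNSATISFIABLE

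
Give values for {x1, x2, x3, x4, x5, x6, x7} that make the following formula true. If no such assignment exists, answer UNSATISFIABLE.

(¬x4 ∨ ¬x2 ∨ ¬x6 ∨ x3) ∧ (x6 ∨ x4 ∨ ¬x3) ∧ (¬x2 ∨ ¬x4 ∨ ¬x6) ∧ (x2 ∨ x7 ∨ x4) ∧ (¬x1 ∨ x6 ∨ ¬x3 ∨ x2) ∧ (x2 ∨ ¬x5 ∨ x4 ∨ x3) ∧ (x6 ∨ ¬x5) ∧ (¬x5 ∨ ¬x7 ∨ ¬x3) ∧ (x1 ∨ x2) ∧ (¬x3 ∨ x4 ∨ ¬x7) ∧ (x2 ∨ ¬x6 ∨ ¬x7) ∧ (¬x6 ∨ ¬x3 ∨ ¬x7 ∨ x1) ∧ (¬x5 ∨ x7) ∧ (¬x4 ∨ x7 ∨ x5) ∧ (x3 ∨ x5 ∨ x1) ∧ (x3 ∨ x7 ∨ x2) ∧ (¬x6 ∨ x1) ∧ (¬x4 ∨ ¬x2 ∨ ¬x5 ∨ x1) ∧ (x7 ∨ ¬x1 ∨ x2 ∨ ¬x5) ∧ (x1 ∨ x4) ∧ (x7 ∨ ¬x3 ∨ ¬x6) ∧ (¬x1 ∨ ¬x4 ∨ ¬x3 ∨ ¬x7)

Branch on x6: set x6 = False.
The clause (¬x5) is unit, so x5 = False.
Branch on x4: set x4 = True.
The clause (x7) is unit, so x7 = True.
Branch on x1: set x1 = True.
The clause (¬x3) is unit, so x3 = False.
No clause remains; x2 is free.

x1: True,  x2: False,  x3: False,  x4: True,  x5: False,  x6: False,  x7: True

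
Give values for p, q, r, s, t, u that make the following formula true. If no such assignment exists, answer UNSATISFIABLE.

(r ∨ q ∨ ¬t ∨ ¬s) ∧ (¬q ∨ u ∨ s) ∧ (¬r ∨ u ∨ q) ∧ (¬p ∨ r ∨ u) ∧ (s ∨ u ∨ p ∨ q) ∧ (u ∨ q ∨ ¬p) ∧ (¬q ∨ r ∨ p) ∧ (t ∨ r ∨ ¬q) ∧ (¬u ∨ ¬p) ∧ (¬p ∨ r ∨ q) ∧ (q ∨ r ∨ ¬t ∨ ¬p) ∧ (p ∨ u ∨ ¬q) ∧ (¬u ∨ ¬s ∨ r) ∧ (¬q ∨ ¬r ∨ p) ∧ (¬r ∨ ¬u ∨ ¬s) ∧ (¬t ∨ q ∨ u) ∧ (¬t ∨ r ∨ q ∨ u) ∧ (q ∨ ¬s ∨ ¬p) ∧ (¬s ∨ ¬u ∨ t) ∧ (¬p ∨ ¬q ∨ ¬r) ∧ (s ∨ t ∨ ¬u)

p: False; q: False; r: True; s: False; t: True; u: True

Branch on u: set u = True.
(¬p) alone gives p = False.
Branch on q: set q = False.
Branch on s: set s = False.
(t) alone gives t = True.
No clause remains; r is free.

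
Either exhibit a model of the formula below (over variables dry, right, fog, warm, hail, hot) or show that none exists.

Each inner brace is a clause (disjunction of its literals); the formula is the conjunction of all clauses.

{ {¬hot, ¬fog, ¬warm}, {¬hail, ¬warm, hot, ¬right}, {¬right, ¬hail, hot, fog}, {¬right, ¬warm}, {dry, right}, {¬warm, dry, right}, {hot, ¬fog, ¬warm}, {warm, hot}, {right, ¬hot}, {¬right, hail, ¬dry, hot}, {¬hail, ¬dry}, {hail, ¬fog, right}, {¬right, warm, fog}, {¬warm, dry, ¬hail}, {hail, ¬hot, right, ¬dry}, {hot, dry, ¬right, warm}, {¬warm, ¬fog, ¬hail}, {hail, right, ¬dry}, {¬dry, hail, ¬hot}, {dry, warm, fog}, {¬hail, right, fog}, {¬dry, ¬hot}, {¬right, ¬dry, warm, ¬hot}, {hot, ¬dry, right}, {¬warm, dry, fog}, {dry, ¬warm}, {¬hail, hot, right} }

Case right = True:
The clause (¬warm) is unit, so warm = False.
The clause (hot) is unit, so hot = True.
The clause (fog) is unit, so fog = True.
The clause (¬dry) is unit, so dry = False.
No clause remains; hail is free.

dry: False, right: True, fog: True, warm: False, hail: False, hot: True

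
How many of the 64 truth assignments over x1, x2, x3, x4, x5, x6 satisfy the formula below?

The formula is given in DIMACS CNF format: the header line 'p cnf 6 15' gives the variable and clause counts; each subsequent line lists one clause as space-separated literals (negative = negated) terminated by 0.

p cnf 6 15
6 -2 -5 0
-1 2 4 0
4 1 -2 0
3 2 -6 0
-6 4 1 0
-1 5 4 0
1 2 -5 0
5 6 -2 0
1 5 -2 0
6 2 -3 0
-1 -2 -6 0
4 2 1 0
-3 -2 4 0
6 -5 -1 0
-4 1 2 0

5

There are 2^6 = 64 truth assignments over (x1, x2, x3, x4, x5, x6).
Split on x6. With x6 = True, the clauses containing x6 are satisfied and ¬x6 drops from the rest; 4 of the 2^5 = 32 assignments to the other variables satisfy what remains.
With x6 = False, by the same count on the reduced clause set, 1 assignment works.
(One model: x1=F, x2=T, x3=F, x4=T, x5=T, x6=T.)
Total: 4 + 1 = 5.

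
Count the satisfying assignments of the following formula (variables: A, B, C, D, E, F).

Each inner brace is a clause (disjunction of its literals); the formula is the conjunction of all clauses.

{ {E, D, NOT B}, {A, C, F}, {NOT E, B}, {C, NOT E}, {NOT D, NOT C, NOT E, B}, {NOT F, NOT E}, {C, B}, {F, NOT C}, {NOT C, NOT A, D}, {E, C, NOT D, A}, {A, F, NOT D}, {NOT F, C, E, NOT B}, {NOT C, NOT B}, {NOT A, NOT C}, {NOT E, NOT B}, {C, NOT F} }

3

There are 2^6 = 64 truth assignments over (A, B, C, D, E, F).
Split on A. With A = true, the clauses containing A are satisfied and NOT A drops from the rest; 1 of the 2^5 = 32 assignments to the other variables satisfy what remains.
With A = false, by the same count on the reduced clause set, 2 assignments work.
(One model: A=F, B=F, C=T, D=F, E=F, F=T.)
Total: 1 + 2 = 3.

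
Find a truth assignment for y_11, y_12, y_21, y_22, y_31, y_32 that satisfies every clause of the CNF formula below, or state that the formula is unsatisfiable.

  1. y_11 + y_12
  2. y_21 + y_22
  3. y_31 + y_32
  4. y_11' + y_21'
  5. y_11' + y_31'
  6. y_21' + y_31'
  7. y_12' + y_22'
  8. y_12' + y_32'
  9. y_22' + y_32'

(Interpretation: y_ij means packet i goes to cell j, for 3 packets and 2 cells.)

UNSATISFIABLE

Try y_11 = 1.
(y_21') alone gives y_21 = 0.
(y_22) alone gives y_22 = 1.
(y_31') alone gives y_31 = 0.
(y_32) alone gives y_32 = 1.
But (y_32') is also a unit clause — contradiction.
That branch fails; take y_11 = 0 instead.
(y_12) alone gives y_12 = 1.
(y_22') alone gives y_22 = 0.
(y_21) alone gives y_21 = 1.
(y_31') alone gives y_31 = 0.
(y_32) alone gives y_32 = 1.
But (y_32') is also a unit clause — contradiction.
Neither y_11 = 1 nor y_11 = 0 works.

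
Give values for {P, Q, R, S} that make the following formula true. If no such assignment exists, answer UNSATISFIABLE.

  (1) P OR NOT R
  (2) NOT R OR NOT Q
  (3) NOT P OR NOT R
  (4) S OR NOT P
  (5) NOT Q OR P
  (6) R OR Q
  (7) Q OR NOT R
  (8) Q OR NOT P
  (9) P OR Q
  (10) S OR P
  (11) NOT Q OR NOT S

Branch on P: set P = true.
Unit clause (NOT R) forces R = false.
Unit clause (S) forces S = true.
Unit clause (Q) forces Q = true.
Now (NOT Q) is unsatisfied and unit — conflict.
That branch fails; take P = false instead.
Unit clause (NOT R) forces R = false.
Unit clause (NOT Q) forces Q = false.
Now (Q) is unsatisfied and unit — conflict.
Neither P = true nor P = false works.

UNSATISFIABLE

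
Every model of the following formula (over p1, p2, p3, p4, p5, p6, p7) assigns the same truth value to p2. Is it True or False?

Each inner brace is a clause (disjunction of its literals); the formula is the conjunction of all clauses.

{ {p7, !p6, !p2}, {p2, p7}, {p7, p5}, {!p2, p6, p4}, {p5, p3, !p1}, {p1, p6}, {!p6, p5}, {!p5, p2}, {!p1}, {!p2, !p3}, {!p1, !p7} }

True

Suppose p2 = false.
(p7) alone gives p7 = true.
(!p5) alone gives p5 = false.
(!p6) alone gives p6 = false.
(p1) alone gives p1 = true.
That conflicts with the unit clause (!p1).
So every satisfying assignment has p2 = True.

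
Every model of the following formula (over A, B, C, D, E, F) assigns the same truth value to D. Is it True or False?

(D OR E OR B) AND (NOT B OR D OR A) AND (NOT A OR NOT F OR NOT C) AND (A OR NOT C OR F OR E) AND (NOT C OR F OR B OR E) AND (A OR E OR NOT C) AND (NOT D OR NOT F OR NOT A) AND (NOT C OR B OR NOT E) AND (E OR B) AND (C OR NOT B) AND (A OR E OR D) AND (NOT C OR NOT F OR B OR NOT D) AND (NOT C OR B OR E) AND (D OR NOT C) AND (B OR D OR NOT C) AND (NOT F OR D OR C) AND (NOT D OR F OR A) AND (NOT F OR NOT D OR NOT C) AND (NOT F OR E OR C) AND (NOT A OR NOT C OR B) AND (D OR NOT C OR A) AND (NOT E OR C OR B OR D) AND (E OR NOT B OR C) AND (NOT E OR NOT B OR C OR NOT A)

True

Suppose D = false.
(NOT C) alone gives C = false.
(NOT B) alone gives B = false.
(E) alone gives E = true.
But (NOT E) is also a unit clause — contradiction.
So every satisfying assignment has D = True.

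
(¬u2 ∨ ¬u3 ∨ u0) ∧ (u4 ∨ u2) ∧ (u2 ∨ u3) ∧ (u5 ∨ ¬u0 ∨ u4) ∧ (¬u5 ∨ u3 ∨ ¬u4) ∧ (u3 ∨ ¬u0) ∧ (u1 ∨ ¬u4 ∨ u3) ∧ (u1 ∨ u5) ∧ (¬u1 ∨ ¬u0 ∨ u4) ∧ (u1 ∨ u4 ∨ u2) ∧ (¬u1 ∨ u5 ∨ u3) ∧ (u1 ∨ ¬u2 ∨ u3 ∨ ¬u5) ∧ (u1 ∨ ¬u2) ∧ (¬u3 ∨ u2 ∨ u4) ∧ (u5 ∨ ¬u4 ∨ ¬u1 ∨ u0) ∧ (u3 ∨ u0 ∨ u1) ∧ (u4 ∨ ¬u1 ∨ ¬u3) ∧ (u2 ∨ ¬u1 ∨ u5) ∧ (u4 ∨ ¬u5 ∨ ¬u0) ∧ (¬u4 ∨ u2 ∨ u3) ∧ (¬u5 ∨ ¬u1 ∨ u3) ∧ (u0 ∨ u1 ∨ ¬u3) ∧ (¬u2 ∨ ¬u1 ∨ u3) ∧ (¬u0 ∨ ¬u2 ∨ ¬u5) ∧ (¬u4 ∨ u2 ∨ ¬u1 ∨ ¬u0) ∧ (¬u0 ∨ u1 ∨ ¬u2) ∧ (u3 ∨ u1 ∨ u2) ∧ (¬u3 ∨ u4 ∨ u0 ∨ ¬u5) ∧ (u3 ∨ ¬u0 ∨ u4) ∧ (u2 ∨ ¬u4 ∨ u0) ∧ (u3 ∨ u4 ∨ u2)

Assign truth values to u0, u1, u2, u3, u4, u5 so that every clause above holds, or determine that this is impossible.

u0=True; u1=True; u2=True; u3=True; u4=True; u5=False

Suppose u4 = True.
Suppose u2 = True.
Unit clause (u1) forces u1 = True.
Unit clause (u3) forces u3 = True.
Unit clause (u0) forces u0 = True.
Unit clause (¬u5) forces u5 = False.
Every clause now holds.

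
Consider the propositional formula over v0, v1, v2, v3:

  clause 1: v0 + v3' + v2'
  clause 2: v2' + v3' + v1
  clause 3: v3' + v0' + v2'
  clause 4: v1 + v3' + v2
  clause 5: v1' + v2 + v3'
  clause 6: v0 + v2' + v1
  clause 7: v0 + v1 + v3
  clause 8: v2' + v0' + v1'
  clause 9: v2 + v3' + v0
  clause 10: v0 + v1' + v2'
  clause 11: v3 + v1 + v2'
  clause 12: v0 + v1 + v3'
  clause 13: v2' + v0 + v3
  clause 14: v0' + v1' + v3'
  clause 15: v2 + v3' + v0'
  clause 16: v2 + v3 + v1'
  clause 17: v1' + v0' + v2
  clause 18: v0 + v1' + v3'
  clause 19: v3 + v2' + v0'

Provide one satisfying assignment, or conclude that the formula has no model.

Branch on v0: set v0 = 1.
Branch on v3: set v3 = 0.
From the singleton clause (v2'), v2 = 0.
From the singleton clause (v1'), v1 = 0.
This assignment satisfies each clause.

v0: 1; v1: 0; v2: 0; v3: 0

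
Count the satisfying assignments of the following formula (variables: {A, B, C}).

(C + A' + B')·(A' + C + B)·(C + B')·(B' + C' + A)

4

There are 2^3 = 8 truth assignments over (A, B, C).
Check each against the 4 clauses (columns in the order A, B, C):
  F F F  ✓ satisfies all
  F F T  ✓ satisfies all
  F T F  ✗ fails (C + B')
  F T T  ✗ fails (B' + C' + A)
  T F F  ✗ fails (A' + C + B)
  T F T  ✓ satisfies all
  T T F  ✗ fails (C + A' + B')
  T T T  ✓ satisfies all
4 of the 8 rows are models.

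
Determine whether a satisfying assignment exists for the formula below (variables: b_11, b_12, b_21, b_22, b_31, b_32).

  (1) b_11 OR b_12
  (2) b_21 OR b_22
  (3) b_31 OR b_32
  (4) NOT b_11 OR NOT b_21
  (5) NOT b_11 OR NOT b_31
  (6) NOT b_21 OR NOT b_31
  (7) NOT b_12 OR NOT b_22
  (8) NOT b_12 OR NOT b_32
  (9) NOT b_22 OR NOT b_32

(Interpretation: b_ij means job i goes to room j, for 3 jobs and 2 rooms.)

Unsatisfiable

Suppose b_11 = true.
(NOT b_21) alone gives b_21 = false.
(b_22) alone gives b_22 = true.
(NOT b_31) alone gives b_31 = false.
(b_32) alone gives b_32 = true.
But (NOT b_32) is also a unit clause — contradiction.
So b_11 must be the other value — set b_11 = false.
(b_12) alone gives b_12 = true.
(NOT b_22) alone gives b_22 = false.
(b_21) alone gives b_21 = true.
(NOT b_31) alone gives b_31 = false.
(b_32) alone gives b_32 = true.
But (NOT b_32) is also a unit clause — contradiction.
Both values of b_11 lead to a conflict.
No assignment satisfies every clause.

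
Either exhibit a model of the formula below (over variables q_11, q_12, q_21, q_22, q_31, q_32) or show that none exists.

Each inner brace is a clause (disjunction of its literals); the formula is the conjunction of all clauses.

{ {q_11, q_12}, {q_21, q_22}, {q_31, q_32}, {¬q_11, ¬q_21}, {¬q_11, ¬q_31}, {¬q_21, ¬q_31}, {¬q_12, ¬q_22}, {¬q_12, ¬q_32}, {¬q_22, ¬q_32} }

Case q_11 = True:
The clause (¬q_21) is unit, so q_21 = False.
The clause (q_22) is unit, so q_22 = True.
The clause (¬q_31) is unit, so q_31 = False.
The clause (q_32) is unit, so q_32 = True.
Now (¬q_32) is unsatisfied and unit — conflict.
That branch fails; take q_11 = False instead.
The clause (q_12) is unit, so q_12 = True.
The clause (¬q_22) is unit, so q_22 = False.
The clause (q_21) is unit, so q_21 = True.
The clause (¬q_31) is unit, so q_31 = False.
The clause (q_32) is unit, so q_32 = True.
Now (¬q_32) is unsatisfied and unit — conflict.
Neither q_11 = True nor q_11 = False works.

UNSATISFIABLE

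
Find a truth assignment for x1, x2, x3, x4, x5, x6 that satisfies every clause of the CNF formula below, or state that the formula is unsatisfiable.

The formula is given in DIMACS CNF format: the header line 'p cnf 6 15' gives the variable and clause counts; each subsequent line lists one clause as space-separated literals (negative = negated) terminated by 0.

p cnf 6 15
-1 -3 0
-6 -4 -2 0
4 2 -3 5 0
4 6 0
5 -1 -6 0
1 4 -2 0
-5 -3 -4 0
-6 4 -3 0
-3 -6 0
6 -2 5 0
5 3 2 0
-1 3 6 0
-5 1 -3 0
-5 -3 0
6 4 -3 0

Branch on x1: set x1 = False.
Branch on x4: set x4 = True.
Branch on x6: set x6 = False.
Branch on x5: set x5 = False.
From the singleton clause (¬x2), x2 = False.
From the singleton clause (x3), x3 = True.
This assignment satisfies each clause.

x1: False; x2: False; x3: True; x4: True; x5: False; x6: False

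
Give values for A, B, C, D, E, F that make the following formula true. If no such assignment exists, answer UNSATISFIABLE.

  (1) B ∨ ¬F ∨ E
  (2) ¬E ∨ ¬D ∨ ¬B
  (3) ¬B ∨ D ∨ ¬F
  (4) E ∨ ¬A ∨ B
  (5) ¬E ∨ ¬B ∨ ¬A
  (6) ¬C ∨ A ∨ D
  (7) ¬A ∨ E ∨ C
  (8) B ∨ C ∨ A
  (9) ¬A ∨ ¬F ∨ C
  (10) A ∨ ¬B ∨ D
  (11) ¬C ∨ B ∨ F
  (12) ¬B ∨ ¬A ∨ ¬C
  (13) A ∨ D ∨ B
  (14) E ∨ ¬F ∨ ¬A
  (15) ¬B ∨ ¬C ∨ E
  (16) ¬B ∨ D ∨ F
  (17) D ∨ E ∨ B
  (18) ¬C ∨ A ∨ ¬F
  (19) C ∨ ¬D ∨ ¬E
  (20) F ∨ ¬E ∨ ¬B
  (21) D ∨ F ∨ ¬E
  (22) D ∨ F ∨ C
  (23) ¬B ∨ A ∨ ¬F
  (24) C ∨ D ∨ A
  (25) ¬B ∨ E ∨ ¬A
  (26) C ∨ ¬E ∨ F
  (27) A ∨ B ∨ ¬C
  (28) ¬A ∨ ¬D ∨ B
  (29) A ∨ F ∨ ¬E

Suppose B = True.
Suppose E = False.
The clause (¬C) is unit, so C = False.
The clause (¬A) is unit, so A = False.
The clause (D) is unit, so D = True.
The clause (¬F) is unit, so F = False.
This assignment satisfies each clause.

A ↦ False, B ↦ True, C ↦ False, D ↦ True, E ↦ False, F ↦ False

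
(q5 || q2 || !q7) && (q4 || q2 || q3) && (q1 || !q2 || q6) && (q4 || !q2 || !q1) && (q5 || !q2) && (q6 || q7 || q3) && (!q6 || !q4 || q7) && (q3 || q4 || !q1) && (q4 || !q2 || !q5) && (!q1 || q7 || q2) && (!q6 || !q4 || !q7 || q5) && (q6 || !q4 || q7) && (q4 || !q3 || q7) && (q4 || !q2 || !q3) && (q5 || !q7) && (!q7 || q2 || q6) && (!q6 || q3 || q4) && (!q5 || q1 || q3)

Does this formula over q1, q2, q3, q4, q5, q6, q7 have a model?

Suppose q5 = true.
Suppose q4 = true.
Suppose q6 = true.
From the singleton clause (q7), q7 = true.
Suppose q1 = true.
Every clause is now satisfied; q2, q3 are unconstrained.
A satisfying assignment: q1=true, q2=false, q3=true, q4=true, q5=true, q6=true, q7=true.

Satisfiable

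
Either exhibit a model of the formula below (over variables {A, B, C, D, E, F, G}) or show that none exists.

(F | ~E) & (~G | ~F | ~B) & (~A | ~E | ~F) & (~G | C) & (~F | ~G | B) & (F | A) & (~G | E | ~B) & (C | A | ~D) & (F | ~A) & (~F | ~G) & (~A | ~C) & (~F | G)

Case F = 1:
Unit clause (~G) forces G = 0.
Now (G) is unsatisfied and unit — conflict.
So F must be the other value — set F = 0.
Unit clause (~E) forces E = 0.
Unit clause (A) forces A = 1.
Now (~A) is unsatisfied and unit — conflict.
Neither F = 1 nor F = 0 works.

UNSATISFIABLE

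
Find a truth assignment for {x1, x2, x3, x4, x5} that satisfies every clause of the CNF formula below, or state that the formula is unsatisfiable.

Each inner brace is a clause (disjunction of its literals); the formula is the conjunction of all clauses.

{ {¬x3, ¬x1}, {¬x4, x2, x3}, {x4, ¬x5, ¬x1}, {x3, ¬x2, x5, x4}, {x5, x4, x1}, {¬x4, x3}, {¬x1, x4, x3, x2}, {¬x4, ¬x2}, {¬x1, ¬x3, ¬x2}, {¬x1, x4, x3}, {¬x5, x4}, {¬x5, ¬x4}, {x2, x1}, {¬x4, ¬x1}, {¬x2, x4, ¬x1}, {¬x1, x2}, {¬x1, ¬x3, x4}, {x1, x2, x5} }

Case x3 = False:
From the singleton clause (¬x4), x4 = False.
From the singleton clause (¬x1), x1 = False.
From the singleton clause (x5), x5 = True.
That conflicts with the unit clause (¬x5).
That branch fails; take x3 = True instead.
From the singleton clause (¬x1), x1 = False.
From the singleton clause (x2), x2 = True.
From the singleton clause (¬x4), x4 = False.
From the singleton clause (x5), x5 = True.
That conflicts with the unit clause (¬x5).
Neither x3 = True nor x3 = False works.

UNSATISFIABLE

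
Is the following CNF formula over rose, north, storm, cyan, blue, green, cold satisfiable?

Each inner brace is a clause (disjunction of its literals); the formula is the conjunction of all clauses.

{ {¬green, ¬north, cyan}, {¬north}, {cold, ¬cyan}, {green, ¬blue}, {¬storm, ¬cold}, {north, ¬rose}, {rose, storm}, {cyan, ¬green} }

Unit clause (¬north) forces north = False.
Unit clause (¬rose) forces rose = False.
Unit clause (storm) forces storm = True.
Unit clause (¬cold) forces cold = False.
Unit clause (¬cyan) forces cyan = False.
Unit clause (¬green) forces green = False.
Unit clause (¬blue) forces blue = False.
All clauses are satisfied.
A satisfying assignment: rose ↦ False, north ↦ False, storm ↦ True, cyan ↦ False, blue ↦ False, green ↦ False, cold ↦ False.

Satisfiable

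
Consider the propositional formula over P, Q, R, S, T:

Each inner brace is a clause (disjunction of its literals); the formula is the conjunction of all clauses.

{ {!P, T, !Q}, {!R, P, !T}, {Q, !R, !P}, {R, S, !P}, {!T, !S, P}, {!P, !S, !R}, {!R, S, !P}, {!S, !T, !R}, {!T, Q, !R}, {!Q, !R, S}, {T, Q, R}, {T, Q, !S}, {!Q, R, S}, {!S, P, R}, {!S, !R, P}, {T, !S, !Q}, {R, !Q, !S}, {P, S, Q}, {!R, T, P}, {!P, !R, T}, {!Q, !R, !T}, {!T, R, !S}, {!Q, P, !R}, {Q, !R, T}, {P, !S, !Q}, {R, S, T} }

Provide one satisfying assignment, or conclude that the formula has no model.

Suppose P = false.
Suppose R = false.
(!S) alone gives S = false.
(!Q) alone gives Q = false.
That conflicts with the unit clause (Q).
Undo R and try R = true.
(!T) alone gives T = false.
That conflicts with the unit clause (T).
Either choice for R ends in contradiction.
Undo P and try P = true.
Suppose T = true.
Suppose Q = true.
(!R) alone gives R = false.
(S) alone gives S = true.
That conflicts with the unit clause (!S).
Undo Q and try Q = false.
(!R) alone gives R = false.
(S) alone gives S = true.
That conflicts with the unit clause (!S).
Either choice for Q ends in contradiction.
Undo T and try T = false.
(!Q) alone gives Q = false.
(!R) alone gives R = false.
That conflicts with the unit clause (R).
Either choice for T ends in contradiction.
Either choice for P ends in contradiction.

UNSATISFIABLE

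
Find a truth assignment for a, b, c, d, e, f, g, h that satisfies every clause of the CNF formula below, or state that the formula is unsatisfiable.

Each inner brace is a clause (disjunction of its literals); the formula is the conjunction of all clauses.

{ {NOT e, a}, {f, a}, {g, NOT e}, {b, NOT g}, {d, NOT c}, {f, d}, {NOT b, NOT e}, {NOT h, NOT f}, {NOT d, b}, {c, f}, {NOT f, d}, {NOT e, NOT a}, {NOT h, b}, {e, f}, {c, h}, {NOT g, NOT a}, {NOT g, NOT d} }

Case e = false:
(f) alone gives f = true.
(NOT h) alone gives h = false.
(d) alone gives d = true.
(b) alone gives b = true.
(c) alone gives c = true.
(NOT g) alone gives g = false.
Every clause is now satisfied; a is unconstrained.

a: true; b: true; c: true; d: true; e: false; f: true; g: false; h: false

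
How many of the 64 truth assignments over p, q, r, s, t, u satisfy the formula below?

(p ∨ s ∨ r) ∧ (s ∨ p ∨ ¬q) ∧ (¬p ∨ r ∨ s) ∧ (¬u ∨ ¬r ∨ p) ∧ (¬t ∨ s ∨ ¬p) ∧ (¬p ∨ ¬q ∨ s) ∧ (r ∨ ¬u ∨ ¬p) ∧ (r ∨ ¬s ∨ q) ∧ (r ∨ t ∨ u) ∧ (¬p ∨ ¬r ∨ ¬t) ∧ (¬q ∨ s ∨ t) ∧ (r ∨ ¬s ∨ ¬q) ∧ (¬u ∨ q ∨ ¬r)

10

There are 2^6 = 64 truth assignments over (p, q, r, s, t, u).
Split on r. With r = True, the clauses containing r are satisfied and ¬r drops from the rest; 10 of the 2^5 = 32 assignments to the other variables satisfy what remains.
With r = False, by the same count on the reduced clause set, 0 assignments work.
Total: 10 + 0 = 10.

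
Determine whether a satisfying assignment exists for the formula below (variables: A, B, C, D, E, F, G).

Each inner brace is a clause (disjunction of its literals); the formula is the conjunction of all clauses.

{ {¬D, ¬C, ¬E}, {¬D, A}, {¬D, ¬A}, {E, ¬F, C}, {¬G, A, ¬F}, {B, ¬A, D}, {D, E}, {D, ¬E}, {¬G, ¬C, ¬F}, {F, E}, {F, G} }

No, unsatisfiable

Branch on D: set D = False.
Unit clause (E) forces E = True.
Now (¬E) is unsatisfied and unit — conflict.
That branch fails; take D = True instead.
Unit clause (A) forces A = True.
Now (¬A) is unsatisfied and unit — conflict.
Both values of D lead to a conflict.
No assignment satisfies every clause.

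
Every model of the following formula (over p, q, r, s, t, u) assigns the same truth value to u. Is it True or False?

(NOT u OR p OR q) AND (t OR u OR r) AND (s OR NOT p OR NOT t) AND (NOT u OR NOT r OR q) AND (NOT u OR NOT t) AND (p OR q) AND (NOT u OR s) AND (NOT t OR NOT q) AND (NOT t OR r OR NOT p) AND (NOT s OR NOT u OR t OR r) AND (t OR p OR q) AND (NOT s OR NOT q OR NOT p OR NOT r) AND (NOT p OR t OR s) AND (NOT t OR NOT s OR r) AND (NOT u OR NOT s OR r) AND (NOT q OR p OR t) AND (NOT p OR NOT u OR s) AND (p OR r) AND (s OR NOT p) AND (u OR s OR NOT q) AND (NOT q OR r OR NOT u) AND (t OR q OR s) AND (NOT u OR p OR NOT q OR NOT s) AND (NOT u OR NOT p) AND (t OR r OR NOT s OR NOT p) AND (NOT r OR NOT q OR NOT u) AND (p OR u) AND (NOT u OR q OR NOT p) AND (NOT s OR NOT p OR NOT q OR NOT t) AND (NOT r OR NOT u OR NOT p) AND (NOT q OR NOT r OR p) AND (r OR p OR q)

Suppose u = true.
The clause (NOT t) is unit, so t = false.
The clause (s) is unit, so s = true.
The clause (r) is unit, so r = true.
The clause (q) is unit, so q = true.
Now (NOT q) is unsatisfied and unit — conflict.
So every satisfying assignment has u = False.

False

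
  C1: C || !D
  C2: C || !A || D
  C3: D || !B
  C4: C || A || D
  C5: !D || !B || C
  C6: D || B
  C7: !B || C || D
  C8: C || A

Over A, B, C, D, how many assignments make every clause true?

There are 2^4 = 16 truth assignments over (A, B, C, D).
Check each against the 8 clauses (columns in the order A, B, C, D):
  F F F F  ✗ fails (C || A || D)
  F F F T  ✗ fails (C || !D)
  F F T F  ✗ fails (D || B)
  F F T T  ✓ satisfies all
  F T F F  ✗ fails (D || !B)
  F T F T  ✗ fails (C || !D)
  F T T F  ✗ fails (D || !B)
  F T T T  ✓ satisfies all
  T F F F  ✗ fails (C || !A || D)
  T F F T  ✗ fails (C || !D)
  T F T F  ✗ fails (D || B)
  T F T T  ✓ satisfies all
  T T F F  ✗ fails (C || !A || D)
  T T F T  ✗ fails (C || !D)
  T T T F  ✗ fails (D || !B)
  T T T T  ✓ satisfies all
4 of the 16 rows are models.

4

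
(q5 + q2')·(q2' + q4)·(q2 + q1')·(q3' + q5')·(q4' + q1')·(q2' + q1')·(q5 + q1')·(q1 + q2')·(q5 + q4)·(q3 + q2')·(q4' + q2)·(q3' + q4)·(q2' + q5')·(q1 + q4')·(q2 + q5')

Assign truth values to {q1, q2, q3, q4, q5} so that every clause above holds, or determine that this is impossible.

Case q5 = 1:
The clause (q3') is unit, so q3 = 0.
The clause (q2') is unit, so q2 = 0.
Now (q2) is unsatisfied and unit — conflict.
Undo q5 and try q5 = 0.
The clause (q2') is unit, so q2 = 0.
The clause (q1') is unit, so q1 = 0.
The clause (q4) is unit, so q4 = 1.
Now (q4') is unsatisfied and unit — conflict.
Both values of q5 lead to a conflict.

UNSATISFIABLE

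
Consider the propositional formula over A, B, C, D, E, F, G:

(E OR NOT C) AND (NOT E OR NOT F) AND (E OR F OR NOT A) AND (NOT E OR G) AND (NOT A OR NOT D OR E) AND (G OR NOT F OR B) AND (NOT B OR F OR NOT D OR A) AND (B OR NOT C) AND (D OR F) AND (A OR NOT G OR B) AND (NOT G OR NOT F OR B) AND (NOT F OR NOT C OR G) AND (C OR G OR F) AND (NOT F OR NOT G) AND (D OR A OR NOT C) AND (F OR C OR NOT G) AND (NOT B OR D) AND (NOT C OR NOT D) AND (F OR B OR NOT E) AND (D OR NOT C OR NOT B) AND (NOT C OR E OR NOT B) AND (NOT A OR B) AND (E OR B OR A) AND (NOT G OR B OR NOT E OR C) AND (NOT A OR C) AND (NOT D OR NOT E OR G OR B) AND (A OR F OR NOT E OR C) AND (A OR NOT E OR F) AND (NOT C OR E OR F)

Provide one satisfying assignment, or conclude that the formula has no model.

Suppose E = false.
The clause (NOT C) is unit, so C = false.
The clause (NOT A) is unit, so A = false.
The clause (B) is unit, so B = true.
The clause (D) is unit, so D = true.
The clause (F) is unit, so F = true.
The clause (NOT G) is unit, so G = false.
All clauses are satisfied.

A=false; B=true; C=false; D=true; E=false; F=true; G=false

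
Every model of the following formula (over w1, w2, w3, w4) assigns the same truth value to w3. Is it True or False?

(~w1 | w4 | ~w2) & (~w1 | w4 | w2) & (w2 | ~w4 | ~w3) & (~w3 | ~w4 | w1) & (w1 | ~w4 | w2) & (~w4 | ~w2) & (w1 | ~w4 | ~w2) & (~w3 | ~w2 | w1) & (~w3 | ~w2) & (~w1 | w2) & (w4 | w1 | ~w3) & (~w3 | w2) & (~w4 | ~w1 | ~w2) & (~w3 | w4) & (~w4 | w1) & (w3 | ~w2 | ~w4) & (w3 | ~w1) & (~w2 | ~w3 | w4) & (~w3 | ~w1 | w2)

False

Suppose w3 = 1.
From the singleton clause (~w2), w2 = 0.
That conflicts with the unit clause (w2).
So every satisfying assignment has w3 = False.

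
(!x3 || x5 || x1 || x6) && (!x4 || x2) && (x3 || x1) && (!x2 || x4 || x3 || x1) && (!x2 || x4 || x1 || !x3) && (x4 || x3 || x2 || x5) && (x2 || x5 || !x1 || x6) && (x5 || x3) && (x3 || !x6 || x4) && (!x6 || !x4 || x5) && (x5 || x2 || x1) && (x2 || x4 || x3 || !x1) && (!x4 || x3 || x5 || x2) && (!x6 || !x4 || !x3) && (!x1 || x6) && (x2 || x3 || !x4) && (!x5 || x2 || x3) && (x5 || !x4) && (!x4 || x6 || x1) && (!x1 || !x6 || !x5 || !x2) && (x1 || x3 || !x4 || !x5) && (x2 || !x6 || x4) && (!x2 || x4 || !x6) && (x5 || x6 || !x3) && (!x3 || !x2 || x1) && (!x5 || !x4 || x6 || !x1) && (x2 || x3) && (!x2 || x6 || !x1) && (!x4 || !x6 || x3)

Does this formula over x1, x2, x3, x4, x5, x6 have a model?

Yes

Suppose x4 = false.
Suppose x3 = true.
Suppose x2 = false.
(!x6) alone gives x6 = false.
(!x1) alone gives x1 = false.
(x5) alone gives x5 = true.
This assignment satisfies each clause.
A satisfying assignment: x1=false; x2=false; x3=true; x4=false; x5=true; x6=false.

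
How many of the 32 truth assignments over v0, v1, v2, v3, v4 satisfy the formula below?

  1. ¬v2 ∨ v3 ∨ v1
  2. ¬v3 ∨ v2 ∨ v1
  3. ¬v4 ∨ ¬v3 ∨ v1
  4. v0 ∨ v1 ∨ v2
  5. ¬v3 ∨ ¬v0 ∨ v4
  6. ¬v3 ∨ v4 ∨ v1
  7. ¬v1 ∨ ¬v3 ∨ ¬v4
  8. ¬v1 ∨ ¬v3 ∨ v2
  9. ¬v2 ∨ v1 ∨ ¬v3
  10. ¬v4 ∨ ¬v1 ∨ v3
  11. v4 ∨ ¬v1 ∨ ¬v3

6

There are 2^5 = 32 truth assignments over (v0, v1, v2, v3, v4).
Split on v3. With v3 = True, the clauses containing v3 are satisfied and ¬v3 drops from the rest; 0 of the 2^4 = 16 assignments to the other variables satisfy what remains.
With v3 = False, by the same count on the reduced clause set, 6 assignments work.
(One model: v0=F, v1=T, v2=F, v3=F, v4=F.)
Total: 0 + 6 = 6.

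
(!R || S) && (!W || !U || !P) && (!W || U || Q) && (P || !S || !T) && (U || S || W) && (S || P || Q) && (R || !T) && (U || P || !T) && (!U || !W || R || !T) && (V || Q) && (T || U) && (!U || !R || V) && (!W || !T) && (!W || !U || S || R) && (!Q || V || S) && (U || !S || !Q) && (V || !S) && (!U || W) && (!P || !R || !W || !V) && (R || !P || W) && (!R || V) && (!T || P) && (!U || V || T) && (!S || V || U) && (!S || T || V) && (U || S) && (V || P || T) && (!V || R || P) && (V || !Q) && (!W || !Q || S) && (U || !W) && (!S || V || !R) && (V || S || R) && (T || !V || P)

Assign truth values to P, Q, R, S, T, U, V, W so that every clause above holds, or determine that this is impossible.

Branch on R: set R = true.
The clause (S) is unit, so S = true.
The clause (V) is unit, so V = true.
Branch on P: set P = true.
The clause (!W) is unit, so W = false.
The clause (!U) is unit, so U = false.
The clause (T) is unit, so T = true.
The clause (!Q) is unit, so Q = false.
Every clause now holds.

P: true,  Q: false,  R: true,  S: true,  T: true,  U: false,  V: true,  W: false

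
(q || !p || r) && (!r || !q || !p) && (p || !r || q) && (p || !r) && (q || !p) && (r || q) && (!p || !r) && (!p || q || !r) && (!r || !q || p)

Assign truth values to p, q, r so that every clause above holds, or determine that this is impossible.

p=false, q=true, r=false

Branch on p: set p = false.
The clause (!r) is unit, so r = false.
The clause (q) is unit, so q = true.
Every clause now holds.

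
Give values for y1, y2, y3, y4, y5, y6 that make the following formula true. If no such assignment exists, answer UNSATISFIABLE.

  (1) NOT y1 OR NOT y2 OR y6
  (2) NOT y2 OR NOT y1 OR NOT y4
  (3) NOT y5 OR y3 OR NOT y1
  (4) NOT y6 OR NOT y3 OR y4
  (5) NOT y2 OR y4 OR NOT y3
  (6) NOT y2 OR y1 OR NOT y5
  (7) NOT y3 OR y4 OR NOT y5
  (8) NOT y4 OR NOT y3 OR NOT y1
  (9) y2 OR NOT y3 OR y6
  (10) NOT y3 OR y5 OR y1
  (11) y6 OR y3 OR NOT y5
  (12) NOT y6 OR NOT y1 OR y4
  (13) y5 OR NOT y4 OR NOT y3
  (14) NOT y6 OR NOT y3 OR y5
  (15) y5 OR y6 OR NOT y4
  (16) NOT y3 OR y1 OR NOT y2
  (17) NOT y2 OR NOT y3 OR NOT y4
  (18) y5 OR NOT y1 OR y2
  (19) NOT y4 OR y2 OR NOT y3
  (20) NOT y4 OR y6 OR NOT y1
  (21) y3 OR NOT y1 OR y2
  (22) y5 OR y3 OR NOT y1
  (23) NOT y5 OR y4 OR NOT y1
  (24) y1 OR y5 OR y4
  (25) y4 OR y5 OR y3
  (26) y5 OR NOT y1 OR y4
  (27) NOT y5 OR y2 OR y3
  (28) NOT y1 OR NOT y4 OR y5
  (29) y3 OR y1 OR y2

y1=false, y2=true, y3=false, y4=true, y5=false, y6=true

Suppose y1 = false.
Suppose y2 = true.
Unit clause (NOT y5) forces y5 = false.
Unit clause (NOT y3) forces y3 = false.
Unit clause (y4) forces y4 = true.
Unit clause (y6) forces y6 = true.
This assignment satisfies each clause.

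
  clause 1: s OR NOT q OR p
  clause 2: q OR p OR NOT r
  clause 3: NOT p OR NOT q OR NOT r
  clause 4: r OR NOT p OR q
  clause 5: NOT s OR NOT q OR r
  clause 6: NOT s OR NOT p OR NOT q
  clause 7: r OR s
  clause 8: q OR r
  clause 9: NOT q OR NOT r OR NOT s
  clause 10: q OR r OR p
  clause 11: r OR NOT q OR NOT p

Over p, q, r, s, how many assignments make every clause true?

2

There are 2^4 = 16 truth assignments over (p, q, r, s).
Check each against the 11 clauses (columns in the order p, q, r, s):
  F F F F  ✗ fails (r OR s)
  F F F T  ✗ fails (q OR r)
  F F T F  ✗ fails (q OR p OR NOT r)
  F F T T  ✗ fails (q OR p OR NOT r)
  F T F F  ✗ fails (s OR NOT q OR p)
  F T F T  ✗ fails (NOT s OR NOT q OR r)
  F T T F  ✗ fails (s OR NOT q OR p)
  F T T T  ✗ fails (NOT q OR NOT r OR NOT s)
  T F F F  ✗ fails (r OR NOT p OR q)
  T F F T  ✗ fails (r OR NOT p OR q)
  T F T F  ✓ satisfies all
  T F T T  ✓ satisfies all
  T T F F  ✗ fails (r OR s)
  T T F T  ✗ fails (NOT s OR NOT q OR r)
  T T T F  ✗ fails (NOT p OR NOT q OR NOT r)
  T T T T  ✗ fails (NOT p OR NOT q OR NOT r)
2 of the 16 rows are models.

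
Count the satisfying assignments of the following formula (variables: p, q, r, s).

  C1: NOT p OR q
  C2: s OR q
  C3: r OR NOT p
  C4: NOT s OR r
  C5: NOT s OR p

4

There are 2^4 = 16 truth assignments over (p, q, r, s).
Split on p. With p = true, the clauses containing p are satisfied and NOT p drops from the rest; 2 of the 2^3 = 8 assignments to the other variables satisfy what remains.
With p = false, by the same count on the reduced clause set, 2 assignments work.
(One model: p=F, q=T, r=F, s=F.)
Total: 2 + 2 = 4.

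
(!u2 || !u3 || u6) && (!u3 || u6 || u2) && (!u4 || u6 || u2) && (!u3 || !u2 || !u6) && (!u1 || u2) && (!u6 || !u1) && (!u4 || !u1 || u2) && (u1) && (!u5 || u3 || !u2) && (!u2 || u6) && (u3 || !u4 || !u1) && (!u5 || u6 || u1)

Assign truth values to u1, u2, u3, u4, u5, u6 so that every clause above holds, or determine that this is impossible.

UNSATISFIABLE

Unit clause (u1) forces u1 = true.
Unit clause (u2) forces u2 = true.
Unit clause (!u6) forces u6 = false.
That conflicts with the unit clause (u6).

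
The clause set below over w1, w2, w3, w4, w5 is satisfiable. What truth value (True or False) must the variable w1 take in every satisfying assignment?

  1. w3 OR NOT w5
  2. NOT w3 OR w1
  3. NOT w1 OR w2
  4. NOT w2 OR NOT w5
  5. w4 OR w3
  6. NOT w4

True

Suppose w1 = false.
The clause (NOT w3) is unit, so w3 = false.
The clause (NOT w5) is unit, so w5 = false.
The clause (w4) is unit, so w4 = true.
That conflicts with the unit clause (NOT w4).
So every satisfying assignment has w1 = True.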